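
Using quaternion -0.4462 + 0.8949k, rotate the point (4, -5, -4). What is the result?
(-6.4, -0.186, -4)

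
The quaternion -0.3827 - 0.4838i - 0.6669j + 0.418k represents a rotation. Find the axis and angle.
axis = (-0.5237, -0.7219, 0.4524), θ = 5π/4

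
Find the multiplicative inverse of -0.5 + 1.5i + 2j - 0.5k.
-0.0741 - 0.2222i - 0.2963j + 0.0741k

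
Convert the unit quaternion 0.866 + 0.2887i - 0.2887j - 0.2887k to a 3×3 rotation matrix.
[[0.6666, 0.3333, -0.6667], [-0.6667, 0.6666, -0.3333], [0.3333, 0.6667, 0.6666]]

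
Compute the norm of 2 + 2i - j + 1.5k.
3.354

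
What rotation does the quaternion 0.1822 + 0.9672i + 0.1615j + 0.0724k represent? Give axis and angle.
axis = (0.9837, 0.1642, 0.0736), θ = 159°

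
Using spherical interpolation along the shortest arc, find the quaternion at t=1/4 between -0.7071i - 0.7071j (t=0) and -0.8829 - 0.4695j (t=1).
-0.2838 - 0.5983i - 0.7493j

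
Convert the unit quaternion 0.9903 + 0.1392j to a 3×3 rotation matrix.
[[0.9612, 0, 0.2757], [0, 1, 0], [-0.2757, 0, 0.9612]]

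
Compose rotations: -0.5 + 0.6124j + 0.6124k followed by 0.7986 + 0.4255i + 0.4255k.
-0.6599 - 0.4733i + 0.2285j + 0.5369k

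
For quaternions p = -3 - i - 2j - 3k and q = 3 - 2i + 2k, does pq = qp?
No: pq = -5 - i + 2j - 19k ≠ -5 + 7i - 14j - 11k = qp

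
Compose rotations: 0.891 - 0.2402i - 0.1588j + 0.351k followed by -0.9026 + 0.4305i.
-0.7008 + 0.6004i - 0.0078j - 0.3852k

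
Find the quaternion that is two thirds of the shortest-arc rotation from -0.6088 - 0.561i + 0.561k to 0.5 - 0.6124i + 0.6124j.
0.1289 - 0.7969i + 0.5226j + 0.2743k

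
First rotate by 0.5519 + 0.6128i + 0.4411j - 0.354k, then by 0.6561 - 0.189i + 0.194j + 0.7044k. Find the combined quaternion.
0.6417 - 0.0816i + 0.7612j - 0.0458k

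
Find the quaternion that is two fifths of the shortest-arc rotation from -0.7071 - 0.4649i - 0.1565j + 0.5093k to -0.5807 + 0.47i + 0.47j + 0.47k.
-0.7892 - 0.0961i + 0.1224j + 0.5941k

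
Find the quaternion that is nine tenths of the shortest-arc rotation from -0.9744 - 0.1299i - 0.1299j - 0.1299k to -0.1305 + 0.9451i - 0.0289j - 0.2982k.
-0.2761 + 0.9077i - 0.0481j - 0.3124k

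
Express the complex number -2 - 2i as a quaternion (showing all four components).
-2 - 2i + 0j + 0k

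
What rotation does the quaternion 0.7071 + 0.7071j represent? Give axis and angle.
axis = (0, 1, 0), θ = π/2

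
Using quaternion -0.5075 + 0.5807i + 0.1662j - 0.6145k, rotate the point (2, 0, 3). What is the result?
(-2.268, 2.789, -0.279)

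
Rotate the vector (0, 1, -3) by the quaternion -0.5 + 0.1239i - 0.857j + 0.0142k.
(-2.78, 0.67, 1.351)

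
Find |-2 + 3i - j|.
√14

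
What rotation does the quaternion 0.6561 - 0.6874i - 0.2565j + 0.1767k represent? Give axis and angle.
axis = (-0.9109, -0.3399, 0.2341), θ = 98°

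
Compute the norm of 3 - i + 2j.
√14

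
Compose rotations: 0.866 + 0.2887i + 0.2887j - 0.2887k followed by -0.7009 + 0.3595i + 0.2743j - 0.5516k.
-0.9492 + 0.189i - 0.0203j - 0.2507k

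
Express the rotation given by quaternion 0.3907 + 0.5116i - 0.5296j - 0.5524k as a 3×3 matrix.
[[-0.1712, -0.1102, -0.979], [-0.9735, -0.1338, 0.1853], [-0.1514, 0.9849, -0.0844]]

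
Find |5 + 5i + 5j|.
√75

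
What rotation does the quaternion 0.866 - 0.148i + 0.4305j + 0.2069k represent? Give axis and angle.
axis = (-0.296, 0.8609, 0.4138), θ = π/3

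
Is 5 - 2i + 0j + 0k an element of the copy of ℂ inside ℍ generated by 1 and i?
Yes. The quaternion 5 - 2i has j- and k-coefficients y = z = 0, so it lies in the complex subalgebra spanned by 1 and i.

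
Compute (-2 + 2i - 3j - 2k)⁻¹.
-0.0952 - 0.0952i + 0.1429j + 0.0952k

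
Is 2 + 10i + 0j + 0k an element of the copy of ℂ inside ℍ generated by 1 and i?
Yes. The quaternion 2 + 10i has j- and k-coefficients y = z = 0, so it lies in the complex subalgebra spanned by 1 and i.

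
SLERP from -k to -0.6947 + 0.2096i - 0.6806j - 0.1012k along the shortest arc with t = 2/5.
-0.3872 + 0.1168i - 0.3793j - 0.8322k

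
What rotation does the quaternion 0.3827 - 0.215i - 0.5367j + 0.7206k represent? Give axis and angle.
axis = (-0.2327, -0.5809, 0.78), θ = 3π/4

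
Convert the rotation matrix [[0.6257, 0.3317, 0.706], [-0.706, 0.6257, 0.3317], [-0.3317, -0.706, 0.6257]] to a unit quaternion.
0.8481 - 0.3059i + 0.3059j - 0.3059k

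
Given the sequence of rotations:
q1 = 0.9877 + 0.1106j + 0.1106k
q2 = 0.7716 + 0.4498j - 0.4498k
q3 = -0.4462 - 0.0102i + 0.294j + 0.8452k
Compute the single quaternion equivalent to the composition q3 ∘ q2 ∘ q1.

q2 · q1 = 0.7621 + 0.0995i + 0.5296j - 0.3589k
q3 · q2 · q1 = -0.1914 - 0.6053i + 0.0682j + 0.7696k
-0.1914 - 0.6053i + 0.0682j + 0.7696k


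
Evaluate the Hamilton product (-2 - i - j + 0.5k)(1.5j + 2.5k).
0.25 - 3.25i - 0.5j - 6.5k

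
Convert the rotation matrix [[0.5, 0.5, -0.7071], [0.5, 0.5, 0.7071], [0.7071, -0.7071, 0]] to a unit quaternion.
0.7071 - 0.5i - 0.5j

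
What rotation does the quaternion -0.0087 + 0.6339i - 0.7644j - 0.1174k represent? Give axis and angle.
axis = (0.6339, -0.7644, -0.1174), θ = 181°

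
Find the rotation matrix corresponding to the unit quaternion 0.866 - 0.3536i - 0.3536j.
[[0.7499, 0.2501, -0.6124], [0.2501, 0.7499, 0.6124], [0.6124, -0.6124, 0.4999]]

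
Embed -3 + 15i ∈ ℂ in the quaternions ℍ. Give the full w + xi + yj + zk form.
-3 + 15i + 0j + 0k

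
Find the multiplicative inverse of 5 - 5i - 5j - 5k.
0.05 + 0.05i + 0.05j + 0.05k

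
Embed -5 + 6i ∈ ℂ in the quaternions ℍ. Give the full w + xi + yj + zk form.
-5 + 6i + 0j + 0k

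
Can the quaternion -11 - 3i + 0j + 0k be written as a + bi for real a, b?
Yes. The quaternion -11 - 3i has j- and k-coefficients y = z = 0, so it lies in the complex subalgebra spanned by 1 and i.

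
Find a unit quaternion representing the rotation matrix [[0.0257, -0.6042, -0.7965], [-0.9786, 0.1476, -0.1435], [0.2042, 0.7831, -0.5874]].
-0.3827 - 0.6053i + 0.6537j + 0.2446k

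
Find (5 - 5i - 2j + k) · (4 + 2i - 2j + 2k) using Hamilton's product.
24 - 12i - 6j + 28k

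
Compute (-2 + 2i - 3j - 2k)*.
-2 - 2i + 3j + 2k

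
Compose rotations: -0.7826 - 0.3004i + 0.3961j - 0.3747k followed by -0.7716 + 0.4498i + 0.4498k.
0.9075 - 0.2984i - 0.2722j + 0.1153k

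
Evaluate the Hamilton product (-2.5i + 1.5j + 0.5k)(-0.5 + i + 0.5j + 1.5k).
1 + 3.25i + 3.5j - 3k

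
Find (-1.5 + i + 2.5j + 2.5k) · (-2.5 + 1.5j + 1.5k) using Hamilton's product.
-3.75 - 2.5i - 10j - 7k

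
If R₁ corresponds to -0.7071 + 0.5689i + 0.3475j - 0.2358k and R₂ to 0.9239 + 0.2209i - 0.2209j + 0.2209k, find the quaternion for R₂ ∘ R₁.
-0.6501 + 0.3447i + 0.655j - 0.1716k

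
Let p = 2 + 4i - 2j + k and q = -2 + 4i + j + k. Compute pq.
-19 - 3i + 6j + 12k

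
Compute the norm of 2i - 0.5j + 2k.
2.872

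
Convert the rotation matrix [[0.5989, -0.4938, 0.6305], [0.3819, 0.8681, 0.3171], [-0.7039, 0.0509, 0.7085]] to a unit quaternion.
0.891 - 0.0747i + 0.3744j + 0.2457k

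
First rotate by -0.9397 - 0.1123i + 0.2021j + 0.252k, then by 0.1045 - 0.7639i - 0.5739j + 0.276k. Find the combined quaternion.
-0.1376 + 0.5057i + 0.7219j - 0.4519k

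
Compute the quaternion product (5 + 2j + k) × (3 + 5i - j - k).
18 + 24i + 6j - 12k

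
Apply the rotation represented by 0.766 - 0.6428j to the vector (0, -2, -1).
(0.985, -2, -0.174)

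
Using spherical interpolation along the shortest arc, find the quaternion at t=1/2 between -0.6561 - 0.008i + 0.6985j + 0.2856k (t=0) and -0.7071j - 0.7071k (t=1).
-0.3563 - 0.0043i + 0.7632j + 0.539k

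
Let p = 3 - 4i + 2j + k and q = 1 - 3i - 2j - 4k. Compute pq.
-1 - 19i - 23j + 3k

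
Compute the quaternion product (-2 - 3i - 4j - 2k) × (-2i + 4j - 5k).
32i - 19j - 10k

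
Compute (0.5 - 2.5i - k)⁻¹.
0.0667 + 0.3333i + 0.1333k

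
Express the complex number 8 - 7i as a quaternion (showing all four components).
8 - 7i + 0j + 0k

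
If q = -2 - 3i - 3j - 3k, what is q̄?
-2 + 3i + 3j + 3k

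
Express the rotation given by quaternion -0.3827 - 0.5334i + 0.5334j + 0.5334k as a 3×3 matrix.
[[-0.1381, -0.1608, -0.9773], [-0.9773, -0.1381, 0.1608], [-0.1608, 0.9773, -0.1381]]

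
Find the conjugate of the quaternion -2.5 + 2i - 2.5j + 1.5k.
-2.5 - 2i + 2.5j - 1.5k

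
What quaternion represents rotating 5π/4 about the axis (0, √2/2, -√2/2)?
-0.3827 + 0.6533j - 0.6533k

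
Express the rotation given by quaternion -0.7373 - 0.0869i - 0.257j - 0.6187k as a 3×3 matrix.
[[0.1023, -0.8677, 0.4865], [0.957, 0.2193, 0.1899], [-0.2714, 0.4462, 0.8528]]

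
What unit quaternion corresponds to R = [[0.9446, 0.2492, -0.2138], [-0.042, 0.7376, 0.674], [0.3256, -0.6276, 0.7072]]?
0.9205 - 0.3535i - 0.1465j - 0.0791k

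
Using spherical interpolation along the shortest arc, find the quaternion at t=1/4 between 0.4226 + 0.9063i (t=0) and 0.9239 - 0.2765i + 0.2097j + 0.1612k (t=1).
0.7016 + 0.7064i + 0.0741j + 0.057k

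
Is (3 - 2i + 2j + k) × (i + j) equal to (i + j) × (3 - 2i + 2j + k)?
No: pq = 2i + 4j - 4k ≠ 4i + 2j + 4k = qp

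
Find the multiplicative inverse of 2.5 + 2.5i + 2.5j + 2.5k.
0.1 - 0.1i - 0.1j - 0.1k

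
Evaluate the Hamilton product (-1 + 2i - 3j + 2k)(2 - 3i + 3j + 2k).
9 - 5i - 19j - k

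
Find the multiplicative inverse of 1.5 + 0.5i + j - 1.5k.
0.2609 - 0.087i - 0.1739j + 0.2609k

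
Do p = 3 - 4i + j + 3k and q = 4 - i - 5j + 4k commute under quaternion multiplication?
No: pq = 1 + 2j + 45k ≠ 1 - 38i - 24j + 3k = qp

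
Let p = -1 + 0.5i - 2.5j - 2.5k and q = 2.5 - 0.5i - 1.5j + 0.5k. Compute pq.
-4.75 - 3.25i - 3.75j - 8.75k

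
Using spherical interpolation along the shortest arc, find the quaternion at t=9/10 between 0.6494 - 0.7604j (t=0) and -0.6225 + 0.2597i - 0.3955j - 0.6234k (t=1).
0.7018 - 0.253i + 0.2735j + 0.6072k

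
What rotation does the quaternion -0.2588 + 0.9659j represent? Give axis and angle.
axis = (0, 1, 0), θ = 7π/6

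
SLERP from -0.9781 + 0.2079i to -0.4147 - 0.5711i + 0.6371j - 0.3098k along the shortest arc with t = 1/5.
-0.9817 + 0.0344i + 0.1684j - 0.0819k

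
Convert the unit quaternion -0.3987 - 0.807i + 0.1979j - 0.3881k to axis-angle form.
axis = (-0.88, 0.2158, -0.4232), θ = 227°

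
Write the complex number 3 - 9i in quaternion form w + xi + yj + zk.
3 - 9i + 0j + 0k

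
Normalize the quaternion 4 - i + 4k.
0.6963 - 0.1741i + 0.6963k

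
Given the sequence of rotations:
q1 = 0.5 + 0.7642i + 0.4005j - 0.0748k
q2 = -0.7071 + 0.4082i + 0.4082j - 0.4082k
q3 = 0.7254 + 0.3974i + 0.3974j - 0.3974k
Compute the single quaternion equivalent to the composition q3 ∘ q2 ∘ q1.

q2 · q1 = -0.8595 - 0.2033i - 0.3605j - 0.2997k
q3 · q2 · q1 = -0.5185 - 0.7514i - 0.4032j + 0.0617k
-0.5185 - 0.7514i - 0.4032j + 0.0617k


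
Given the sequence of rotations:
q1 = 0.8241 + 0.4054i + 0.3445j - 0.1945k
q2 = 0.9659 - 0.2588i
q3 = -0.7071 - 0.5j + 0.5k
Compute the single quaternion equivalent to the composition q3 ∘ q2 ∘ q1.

q2 · q1 = 0.9009 + 0.1783i + 0.2824j - 0.277k
q3 · q2 · q1 = -0.3573 - 0.1288i - 0.561j + 0.7355k
-0.3573 - 0.1288i - 0.561j + 0.7355k


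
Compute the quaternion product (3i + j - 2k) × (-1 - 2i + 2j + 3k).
10 + 4i - 6j + 10k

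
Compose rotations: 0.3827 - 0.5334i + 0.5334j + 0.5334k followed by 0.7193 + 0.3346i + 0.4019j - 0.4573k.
0.4833 + 0.2027i + 0.6029j + 0.6015k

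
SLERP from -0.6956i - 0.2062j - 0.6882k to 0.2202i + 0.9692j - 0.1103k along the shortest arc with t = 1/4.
-0.6688i - 0.4964j - 0.5534k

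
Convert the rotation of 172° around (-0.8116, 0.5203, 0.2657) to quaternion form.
0.0698 - 0.8096i + 0.519j + 0.2651k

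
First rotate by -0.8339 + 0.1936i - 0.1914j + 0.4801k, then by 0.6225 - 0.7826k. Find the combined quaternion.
-0.1434 - 0.0293i - 0.2707j + 0.9515k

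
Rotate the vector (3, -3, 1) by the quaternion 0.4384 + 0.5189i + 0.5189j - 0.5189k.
(-3.295, -0.512, -2.807)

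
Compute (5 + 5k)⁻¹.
0.1 - 0.1k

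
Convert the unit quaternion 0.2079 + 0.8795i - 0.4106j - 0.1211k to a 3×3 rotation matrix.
[[0.6335, -0.6719, -0.3837], [-0.7726, -0.5764, -0.2662], [-0.0423, 0.4651, -0.8842]]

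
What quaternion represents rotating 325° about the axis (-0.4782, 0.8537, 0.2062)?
-0.9537 - 0.1438i + 0.2567j + 0.062k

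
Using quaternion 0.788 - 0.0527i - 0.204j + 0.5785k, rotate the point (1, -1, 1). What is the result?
(0.755, 0.455, 1.491)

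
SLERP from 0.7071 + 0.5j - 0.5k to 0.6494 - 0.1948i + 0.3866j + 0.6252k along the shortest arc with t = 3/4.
0.775 - 0.1645i + 0.4867j + 0.3679k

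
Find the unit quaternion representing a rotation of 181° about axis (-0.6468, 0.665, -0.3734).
-0.0087 - 0.6468i + 0.665j - 0.3734k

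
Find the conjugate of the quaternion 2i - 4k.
-2i + 4k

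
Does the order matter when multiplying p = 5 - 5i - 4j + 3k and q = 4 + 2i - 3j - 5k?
Yes: pq = 33 + 19i - 50j + 10k ≠ 33 - 39i - 12j - 36k = qp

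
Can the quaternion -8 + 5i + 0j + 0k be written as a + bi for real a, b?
Yes. The quaternion -8 + 5i has j- and k-coefficients y = z = 0, so it lies in the complex subalgebra spanned by 1 and i.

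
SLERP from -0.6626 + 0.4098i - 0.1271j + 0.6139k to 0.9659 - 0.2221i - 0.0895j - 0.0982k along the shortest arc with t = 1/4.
-0.7739 + 0.3777i - 0.0746j + 0.5028k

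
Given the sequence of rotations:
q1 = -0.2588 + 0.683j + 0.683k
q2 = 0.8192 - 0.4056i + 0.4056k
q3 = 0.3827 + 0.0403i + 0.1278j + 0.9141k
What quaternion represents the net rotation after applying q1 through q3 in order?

q2 · q1 = -0.489 - 0.1721i + 0.8365j + 0.1775k
q3 · q2 · q1 = -0.4494 - 0.8275i + 0.0932j - 0.3234k
-0.4494 - 0.8275i + 0.0932j - 0.3234k


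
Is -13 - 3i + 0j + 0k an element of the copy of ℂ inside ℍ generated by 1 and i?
Yes. The quaternion -13 - 3i has j- and k-coefficients y = z = 0, so it lies in the complex subalgebra spanned by 1 and i.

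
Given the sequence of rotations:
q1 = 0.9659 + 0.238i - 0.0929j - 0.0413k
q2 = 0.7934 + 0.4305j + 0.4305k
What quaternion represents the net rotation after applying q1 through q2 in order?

q2 · q1 = 0.8241 + 0.211i + 0.4446j + 0.2806k
0.8241 + 0.211i + 0.4446j + 0.2806k


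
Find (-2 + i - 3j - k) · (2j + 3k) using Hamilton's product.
9 - 7i - 7j - 4k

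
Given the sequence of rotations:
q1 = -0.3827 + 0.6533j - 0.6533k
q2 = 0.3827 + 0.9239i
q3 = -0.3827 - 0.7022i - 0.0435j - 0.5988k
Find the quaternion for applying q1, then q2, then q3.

q2 · q1 = -0.1465 - 0.3536i + 0.8536j + 0.3536k
q3 · q2 · q1 = 0.0566 + 0.7339i + 0.1397j - 0.6624k
0.0566 + 0.7339i + 0.1397j - 0.6624k


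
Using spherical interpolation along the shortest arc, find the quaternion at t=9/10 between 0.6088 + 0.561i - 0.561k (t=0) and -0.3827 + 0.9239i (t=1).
-0.2838 + 0.956i - 0.0748k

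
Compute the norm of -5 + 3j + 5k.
√59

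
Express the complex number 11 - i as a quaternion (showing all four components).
11 - i + 0j + 0k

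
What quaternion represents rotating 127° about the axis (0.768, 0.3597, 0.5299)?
0.4462 + 0.6873i + 0.3219j + 0.4742k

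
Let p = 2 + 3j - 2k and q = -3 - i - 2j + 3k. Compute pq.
6 + 3i - 11j + 15k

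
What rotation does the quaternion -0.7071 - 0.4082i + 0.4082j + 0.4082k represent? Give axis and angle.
axis = (-√3/3, √3/3, √3/3), θ = 3π/2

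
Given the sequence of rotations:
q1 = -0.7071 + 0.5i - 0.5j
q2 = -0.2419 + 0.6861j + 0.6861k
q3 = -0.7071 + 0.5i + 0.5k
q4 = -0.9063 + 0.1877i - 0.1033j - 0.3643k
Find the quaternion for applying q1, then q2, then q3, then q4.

q2 · q1 = 0.5141 + 0.2221i - 0.0211j - 0.8282k
q3 · q2 · q1 = -0.0605 + 0.1106i + 0.5401j + 0.8321k
q4 · q3 · q2 · q1 = 0.393 - 0.0008i - 0.6797j - 0.6193k
0.393 - 0.0008i - 0.6797j - 0.6193k


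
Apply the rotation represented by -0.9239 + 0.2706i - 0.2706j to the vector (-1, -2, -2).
(-1.561, -2.561, 0.086)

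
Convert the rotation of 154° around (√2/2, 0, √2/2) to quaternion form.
0.225 + 0.689i + 0.689k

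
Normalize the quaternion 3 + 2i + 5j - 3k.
0.4376 + 0.2917i + 0.7293j - 0.4376k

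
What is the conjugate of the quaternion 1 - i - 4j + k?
1 + i + 4j - k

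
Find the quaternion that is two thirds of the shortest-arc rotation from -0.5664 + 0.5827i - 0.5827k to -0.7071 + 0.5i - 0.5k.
-0.6626 + 0.5296i - 0.5296k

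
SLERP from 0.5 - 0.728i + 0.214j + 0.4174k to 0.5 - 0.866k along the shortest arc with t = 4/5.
-0.318 - 0.2108i + 0.062j + 0.9223k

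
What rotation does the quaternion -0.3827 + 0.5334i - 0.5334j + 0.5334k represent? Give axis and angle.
axis = (√3/3, -√3/3, √3/3), θ = 5π/4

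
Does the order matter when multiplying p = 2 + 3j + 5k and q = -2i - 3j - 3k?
Yes: pq = 24 + 2i - 16j ≠ 24 - 10i + 4j - 12k = qp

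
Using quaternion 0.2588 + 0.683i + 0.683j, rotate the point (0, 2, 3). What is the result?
(2.927, -0.927, -1.891)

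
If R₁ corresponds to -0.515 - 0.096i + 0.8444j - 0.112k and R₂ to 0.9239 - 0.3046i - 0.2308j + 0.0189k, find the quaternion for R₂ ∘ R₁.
-0.308 + 0.0781i + 0.8631j - 0.3926k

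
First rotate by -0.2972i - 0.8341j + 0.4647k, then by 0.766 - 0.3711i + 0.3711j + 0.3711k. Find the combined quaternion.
0.0268 + 0.2543i - 0.5768j + 0.7758k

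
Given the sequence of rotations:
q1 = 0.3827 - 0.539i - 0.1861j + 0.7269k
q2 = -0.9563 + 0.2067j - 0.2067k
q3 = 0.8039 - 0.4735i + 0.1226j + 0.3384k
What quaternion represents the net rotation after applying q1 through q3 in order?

q2 · q1 = -0.1773 + 0.6272i + 0.3685j - 0.6628k
q3 · q2 · q1 = 0.3336 + 0.3822i + 0.1729j - 0.8442k
0.3336 + 0.3822i + 0.1729j - 0.8442k


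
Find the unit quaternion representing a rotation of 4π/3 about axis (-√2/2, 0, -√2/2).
-0.5 - 0.6124i - 0.6124k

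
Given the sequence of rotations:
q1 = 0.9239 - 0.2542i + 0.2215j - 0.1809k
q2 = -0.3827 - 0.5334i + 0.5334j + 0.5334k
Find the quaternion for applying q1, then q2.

q2 · q1 = -0.5108 - 0.6102i + 0.176j + 0.5795k
-0.5108 - 0.6102i + 0.176j + 0.5795k


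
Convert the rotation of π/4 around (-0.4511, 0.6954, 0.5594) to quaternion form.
0.9239 - 0.1726i + 0.2661j + 0.2141k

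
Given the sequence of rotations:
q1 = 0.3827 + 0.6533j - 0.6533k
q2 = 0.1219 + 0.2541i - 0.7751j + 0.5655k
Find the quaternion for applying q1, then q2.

q2 · q1 = 0.9225 + 0.2342i - 0.051j + 0.3028k
0.9225 + 0.2342i - 0.051j + 0.3028k


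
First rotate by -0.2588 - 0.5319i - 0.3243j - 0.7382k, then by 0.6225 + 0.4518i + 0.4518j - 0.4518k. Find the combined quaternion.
-0.1078 - 0.9281i + 0.255j - 0.2488k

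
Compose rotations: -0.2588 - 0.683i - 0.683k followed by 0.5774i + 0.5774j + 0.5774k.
0.7887 - 0.5438i - 0.1494j + 0.2449k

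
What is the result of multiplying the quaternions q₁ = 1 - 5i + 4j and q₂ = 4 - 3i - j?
-7 - 23i + 15j + 17k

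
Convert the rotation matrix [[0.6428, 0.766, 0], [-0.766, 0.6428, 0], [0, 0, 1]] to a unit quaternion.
0.9063 - 0.4226k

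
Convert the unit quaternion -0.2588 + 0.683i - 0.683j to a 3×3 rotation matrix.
[[0.067, -0.933, 0.3535], [-0.933, 0.067, 0.3535], [-0.3535, -0.3535, -0.866]]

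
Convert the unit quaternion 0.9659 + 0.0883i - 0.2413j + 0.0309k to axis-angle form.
axis = (0.3412, -0.9324, 0.1194), θ = π/6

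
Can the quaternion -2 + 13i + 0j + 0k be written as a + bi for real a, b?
Yes. The quaternion -2 + 13i has j- and k-coefficients y = z = 0, so it lies in the complex subalgebra spanned by 1 and i.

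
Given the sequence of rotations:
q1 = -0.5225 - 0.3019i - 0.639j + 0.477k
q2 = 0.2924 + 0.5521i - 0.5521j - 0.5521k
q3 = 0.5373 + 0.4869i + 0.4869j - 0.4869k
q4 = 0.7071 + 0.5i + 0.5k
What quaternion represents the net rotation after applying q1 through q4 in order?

q2 · q1 = -0.0755 - 0.9929i + 0.005j - 0.0915k
q3 · q2 · q1 = 0.3959 - 0.6124i + 0.4939j + 0.4735k
q4 · q3 · q2 · q1 = 0.3494 - 0.482i - 0.1937j + 0.7797k
0.3494 - 0.482i - 0.1937j + 0.7797k


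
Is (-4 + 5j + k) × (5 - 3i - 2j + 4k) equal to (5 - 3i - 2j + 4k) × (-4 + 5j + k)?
No: pq = -14 + 34i + 30j + 4k ≠ -14 - 10i + 36j - 26k = qp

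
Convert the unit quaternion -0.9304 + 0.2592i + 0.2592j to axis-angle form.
axis = (√2/2, √2/2, 0), θ = 317°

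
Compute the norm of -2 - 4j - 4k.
6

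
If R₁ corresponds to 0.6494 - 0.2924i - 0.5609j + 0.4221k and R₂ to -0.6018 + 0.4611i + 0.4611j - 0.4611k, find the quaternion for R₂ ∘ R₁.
0.1973 + 0.4114i + 0.5772j - 0.6773k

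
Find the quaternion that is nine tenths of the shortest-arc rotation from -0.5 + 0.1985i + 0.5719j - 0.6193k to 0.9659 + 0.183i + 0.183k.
-0.9565 - 0.1467i + 0.0673j - 0.2429k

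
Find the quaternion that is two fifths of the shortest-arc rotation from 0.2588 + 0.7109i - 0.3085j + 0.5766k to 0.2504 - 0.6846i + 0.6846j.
0.0572 + 0.7719i - 0.5085j + 0.3773k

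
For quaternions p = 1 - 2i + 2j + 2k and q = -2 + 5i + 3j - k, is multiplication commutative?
No: pq = 4 + i + 7j - 21k ≠ 4 + 17i - 9j + 11k = qp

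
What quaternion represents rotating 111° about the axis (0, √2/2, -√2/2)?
0.5664 + 0.5827j - 0.5827k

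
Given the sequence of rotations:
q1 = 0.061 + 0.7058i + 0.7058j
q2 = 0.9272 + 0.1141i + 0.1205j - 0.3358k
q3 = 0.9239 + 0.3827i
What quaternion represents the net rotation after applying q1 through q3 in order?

q2 · q1 = -0.109 + 0.8984i + 0.4248j - 0.025k
q3 · q2 · q1 = -0.4445 + 0.7883i + 0.402j + 0.1395k
-0.4445 + 0.7883i + 0.402j + 0.1395k


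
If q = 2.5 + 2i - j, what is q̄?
2.5 - 2i + j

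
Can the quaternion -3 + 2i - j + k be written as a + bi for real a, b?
No. The quaternion -3 + 2i - j + k has j-coefficient y = -1 and k-coefficient z = 1, not both zero, so it does not lie in the complex subalgebra spanned by 1 and i.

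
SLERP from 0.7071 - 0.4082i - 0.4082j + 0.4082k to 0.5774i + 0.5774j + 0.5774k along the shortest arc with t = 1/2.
0.4498 - 0.6269i - 0.6269j - 0.1076k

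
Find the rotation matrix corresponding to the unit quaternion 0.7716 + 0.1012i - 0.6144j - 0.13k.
[[0.2112, 0.0763, -0.9745], [-0.325, 0.9457, 0.0036], [0.9218, 0.3159, 0.2245]]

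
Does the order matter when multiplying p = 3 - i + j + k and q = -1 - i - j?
Yes: pq = -3 - i - 5j + k ≠ -3 - 3i - 3j - 3k = qp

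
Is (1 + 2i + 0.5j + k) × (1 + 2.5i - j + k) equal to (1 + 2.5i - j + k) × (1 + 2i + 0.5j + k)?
No: pq = -4.5 + 6i - 1.25k ≠ -4.5 + 3i - j + 5.25k = qp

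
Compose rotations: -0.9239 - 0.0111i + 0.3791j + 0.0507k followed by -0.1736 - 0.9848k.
0.2103 + 0.3753i - 0.0549j + 0.9011k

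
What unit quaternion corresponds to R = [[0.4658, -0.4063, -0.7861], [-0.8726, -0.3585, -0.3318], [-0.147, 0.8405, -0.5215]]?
0.3827 + 0.7658i - 0.4175j - 0.3046k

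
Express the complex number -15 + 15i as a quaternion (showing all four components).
-15 + 15i + 0j + 0k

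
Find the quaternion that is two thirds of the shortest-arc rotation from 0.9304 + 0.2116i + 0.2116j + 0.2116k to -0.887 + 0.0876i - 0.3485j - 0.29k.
0.9134 + 0.0127i + 0.3067j + 0.2672k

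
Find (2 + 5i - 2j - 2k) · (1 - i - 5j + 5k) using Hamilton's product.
7 - 17i - 35j - 19k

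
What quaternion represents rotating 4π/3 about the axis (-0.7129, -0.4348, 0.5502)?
-0.5 - 0.6174i - 0.3765j + 0.4765k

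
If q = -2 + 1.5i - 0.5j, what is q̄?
-2 - 1.5i + 0.5j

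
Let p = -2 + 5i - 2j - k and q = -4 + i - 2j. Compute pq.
-1 - 24i + 11j - 4k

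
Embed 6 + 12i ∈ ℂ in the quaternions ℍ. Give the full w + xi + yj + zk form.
6 + 12i + 0j + 0k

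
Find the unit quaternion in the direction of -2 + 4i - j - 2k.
-0.4 + 0.8i - 0.2j - 0.4k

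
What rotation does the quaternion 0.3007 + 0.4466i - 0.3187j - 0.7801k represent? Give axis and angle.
axis = (0.4683, -0.3342, -0.818), θ = 145°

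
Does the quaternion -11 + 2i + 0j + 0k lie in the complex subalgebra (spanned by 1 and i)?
Yes. The quaternion -11 + 2i has j- and k-coefficients y = z = 0, so it lies in the complex subalgebra spanned by 1 and i.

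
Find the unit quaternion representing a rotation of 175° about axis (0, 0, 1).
0.0436 + 0.999k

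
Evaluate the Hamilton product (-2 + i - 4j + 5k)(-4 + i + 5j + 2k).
17 - 39i + 9j - 15k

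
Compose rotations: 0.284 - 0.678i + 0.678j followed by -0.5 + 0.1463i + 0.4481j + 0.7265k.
-0.3466 - 0.112i - 0.7043j + 0.6093k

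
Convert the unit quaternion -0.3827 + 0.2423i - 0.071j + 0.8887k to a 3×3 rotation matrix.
[[-0.5897, 0.6458, 0.485], [-0.7146, -0.697, 0.0593], [0.3763, -0.3117, 0.8725]]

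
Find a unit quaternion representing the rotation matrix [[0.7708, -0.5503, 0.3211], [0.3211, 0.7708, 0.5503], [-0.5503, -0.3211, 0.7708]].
0.91 - 0.2394i + 0.2394j + 0.2394k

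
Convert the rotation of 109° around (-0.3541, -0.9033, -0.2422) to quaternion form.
0.5807 - 0.2883i - 0.7354j - 0.1972k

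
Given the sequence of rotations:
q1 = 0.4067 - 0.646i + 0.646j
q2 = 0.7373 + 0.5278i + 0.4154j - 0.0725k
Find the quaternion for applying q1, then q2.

q2 · q1 = 0.3725 - 0.2148i + 0.6921j + 0.5798k
0.3725 - 0.2148i + 0.6921j + 0.5798k


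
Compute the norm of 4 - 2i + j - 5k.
√46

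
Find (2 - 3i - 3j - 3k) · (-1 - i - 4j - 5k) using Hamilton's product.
-32 + 4i - 17j + 2k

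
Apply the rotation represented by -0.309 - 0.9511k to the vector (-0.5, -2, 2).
(1.58, 1.324, 2)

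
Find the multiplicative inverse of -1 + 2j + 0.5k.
-0.1905 - 0.381j - 0.0952k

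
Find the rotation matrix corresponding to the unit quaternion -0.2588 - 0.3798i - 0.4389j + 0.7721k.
[[-0.5775, 0.733, -0.3593], [-0.0663, -0.4808, -0.8743], [-0.8137, -0.4812, 0.3262]]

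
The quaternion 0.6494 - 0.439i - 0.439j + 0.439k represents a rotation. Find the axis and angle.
axis = (-√3/3, -√3/3, √3/3), θ = 99°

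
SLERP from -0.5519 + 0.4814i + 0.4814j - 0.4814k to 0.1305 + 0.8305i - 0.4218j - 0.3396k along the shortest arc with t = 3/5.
-0.1875 + 0.848i - 0.0597j - 0.4922k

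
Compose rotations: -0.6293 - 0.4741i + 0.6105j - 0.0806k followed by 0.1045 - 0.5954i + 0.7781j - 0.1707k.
-0.8368 + 0.3666i - 0.3929j + 0.1044k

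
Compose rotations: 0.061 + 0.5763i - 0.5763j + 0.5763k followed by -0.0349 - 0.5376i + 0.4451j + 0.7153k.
0.152 + 0.6158i + 0.7693j + 0.0768k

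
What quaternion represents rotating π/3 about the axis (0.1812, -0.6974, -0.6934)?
0.866 + 0.0906i - 0.3487j - 0.3467k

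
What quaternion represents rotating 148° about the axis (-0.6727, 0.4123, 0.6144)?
0.2756 - 0.6466i + 0.3963j + 0.5906k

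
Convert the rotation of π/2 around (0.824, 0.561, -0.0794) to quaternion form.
0.7071 + 0.5827i + 0.3967j - 0.0561k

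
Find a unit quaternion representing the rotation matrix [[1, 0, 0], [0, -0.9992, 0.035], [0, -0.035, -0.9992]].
-0.0175 + 0.9998i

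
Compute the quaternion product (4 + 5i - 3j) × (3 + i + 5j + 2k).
22 + 13i + j + 36k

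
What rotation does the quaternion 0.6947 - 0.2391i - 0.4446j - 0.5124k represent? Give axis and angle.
axis = (-0.3324, -0.6181, -0.7124), θ = 92°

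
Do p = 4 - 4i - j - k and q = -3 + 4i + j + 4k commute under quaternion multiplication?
No: pq = 9 + 25i + 19j + 19k ≠ 9 + 31i - 5j + 19k = qp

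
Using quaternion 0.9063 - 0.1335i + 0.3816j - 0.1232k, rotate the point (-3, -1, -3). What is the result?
(-4.33, -0.402, 0.293)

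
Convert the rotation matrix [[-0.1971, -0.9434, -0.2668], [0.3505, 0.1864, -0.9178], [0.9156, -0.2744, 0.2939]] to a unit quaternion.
0.5664 + 0.284i - 0.5219j + 0.5711k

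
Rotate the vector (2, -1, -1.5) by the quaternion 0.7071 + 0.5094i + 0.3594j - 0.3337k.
(-0.053, 0.971, -2.511)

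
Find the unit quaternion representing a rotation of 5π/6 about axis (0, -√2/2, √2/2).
0.2588 - 0.683j + 0.683k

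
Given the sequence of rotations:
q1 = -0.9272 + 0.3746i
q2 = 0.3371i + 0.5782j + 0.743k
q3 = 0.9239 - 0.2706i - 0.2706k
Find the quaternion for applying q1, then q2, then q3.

q2 · q1 = -0.1263 - 0.3126i - 0.2578j - 0.9055k
q3 · q2 · q1 = -0.4463 - 0.3244i - 0.3986j - 0.7327k
-0.4463 - 0.3244i - 0.3986j - 0.7327k


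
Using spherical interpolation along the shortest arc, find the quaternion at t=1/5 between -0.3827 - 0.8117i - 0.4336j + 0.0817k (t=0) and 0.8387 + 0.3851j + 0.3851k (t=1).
-0.5359 - 0.7016i - 0.469j - 0.0236k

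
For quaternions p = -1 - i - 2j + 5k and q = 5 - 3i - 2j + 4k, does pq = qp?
No: pq = -32 - 19j + 17k ≠ -32 - 4i + 3j + 25k = qp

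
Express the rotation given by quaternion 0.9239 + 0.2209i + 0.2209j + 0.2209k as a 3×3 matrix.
[[0.8048, -0.3106, 0.5058], [0.5058, 0.8048, -0.3106], [-0.3106, 0.5058, 0.8048]]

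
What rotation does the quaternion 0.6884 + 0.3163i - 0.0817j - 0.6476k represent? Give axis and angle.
axis = (0.4361, -0.1126, -0.8928), θ = 93°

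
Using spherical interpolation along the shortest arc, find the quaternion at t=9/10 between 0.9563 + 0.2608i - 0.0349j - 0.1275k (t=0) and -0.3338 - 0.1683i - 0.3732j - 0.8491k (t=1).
0.4502 + 0.1968i + 0.3529j + 0.7963k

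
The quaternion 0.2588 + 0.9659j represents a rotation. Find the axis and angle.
axis = (0, 1, 0), θ = 5π/6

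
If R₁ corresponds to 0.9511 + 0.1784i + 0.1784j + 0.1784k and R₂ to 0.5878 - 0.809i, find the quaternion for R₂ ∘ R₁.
0.7034 - 0.6646i + 0.2492j - 0.0395k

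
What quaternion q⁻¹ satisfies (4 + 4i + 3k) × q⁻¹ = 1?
0.0976 - 0.0976i - 0.0732k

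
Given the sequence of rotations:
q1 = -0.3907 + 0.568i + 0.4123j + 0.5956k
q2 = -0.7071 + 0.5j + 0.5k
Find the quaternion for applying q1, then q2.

q2 · q1 = -0.2277 - 0.31i - 0.2029j - 0.9005k
-0.2277 - 0.31i - 0.2029j - 0.9005k


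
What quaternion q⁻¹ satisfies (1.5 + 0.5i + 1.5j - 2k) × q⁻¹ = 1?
0.1714 - 0.0571i - 0.1714j + 0.2286k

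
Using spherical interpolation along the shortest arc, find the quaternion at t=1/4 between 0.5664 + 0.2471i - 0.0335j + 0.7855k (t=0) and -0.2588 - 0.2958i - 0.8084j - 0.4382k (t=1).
0.5353 + 0.2874i + 0.2109j + 0.7657k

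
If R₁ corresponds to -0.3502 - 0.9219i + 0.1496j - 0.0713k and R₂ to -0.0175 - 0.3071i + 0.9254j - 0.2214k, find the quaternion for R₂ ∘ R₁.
-0.4312 + 0.0908i - 0.1445j + 0.886k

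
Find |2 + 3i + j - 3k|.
√23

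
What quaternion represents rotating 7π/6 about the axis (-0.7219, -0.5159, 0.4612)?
-0.2588 - 0.6973i - 0.4983j + 0.4455k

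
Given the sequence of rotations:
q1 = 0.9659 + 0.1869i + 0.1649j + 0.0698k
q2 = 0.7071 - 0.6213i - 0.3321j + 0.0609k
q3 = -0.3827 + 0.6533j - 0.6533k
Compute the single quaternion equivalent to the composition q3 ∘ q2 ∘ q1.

q2 · q1 = 0.8496 - 0.5012i - 0.1494j + 0.0678k
q3 · q2 · q1 = -0.1832 + 0.1385i + 0.9397j - 0.2536k
-0.1832 + 0.1385i + 0.9397j - 0.2536k


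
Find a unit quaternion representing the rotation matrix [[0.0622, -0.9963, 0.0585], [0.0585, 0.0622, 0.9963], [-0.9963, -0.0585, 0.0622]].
0.5447 - 0.4842i + 0.4842j + 0.4842k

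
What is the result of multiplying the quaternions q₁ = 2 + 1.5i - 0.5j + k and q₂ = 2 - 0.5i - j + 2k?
2.25 + 2i - 6.5j + 4.25k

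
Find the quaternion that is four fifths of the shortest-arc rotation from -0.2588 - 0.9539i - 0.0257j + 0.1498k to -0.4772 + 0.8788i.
0.3391 - 0.9401i - 0.0057j + 0.033k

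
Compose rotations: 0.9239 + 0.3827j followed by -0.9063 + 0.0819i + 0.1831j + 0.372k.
-0.9074 - 0.0667i - 0.1777j + 0.375k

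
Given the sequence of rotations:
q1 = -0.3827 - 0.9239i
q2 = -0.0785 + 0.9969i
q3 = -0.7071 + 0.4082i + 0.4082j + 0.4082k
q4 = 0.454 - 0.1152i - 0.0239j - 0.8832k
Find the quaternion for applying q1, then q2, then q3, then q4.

q2 · q1 = 0.9511 - 0.309i
q3 · q2 · q1 = -0.5464 + 0.6067i + 0.2621j + 0.5144k
q4 · q3 · q2 · q1 = 0.2824 + 0.5576i - 0.3445j + 0.7004k
0.2824 + 0.5576i - 0.3445j + 0.7004k


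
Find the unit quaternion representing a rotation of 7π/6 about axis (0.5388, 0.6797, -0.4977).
-0.2588 + 0.5204i + 0.6565j - 0.4807k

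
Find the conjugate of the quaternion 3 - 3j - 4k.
3 + 3j + 4k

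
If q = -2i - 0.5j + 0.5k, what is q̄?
2i + 0.5j - 0.5k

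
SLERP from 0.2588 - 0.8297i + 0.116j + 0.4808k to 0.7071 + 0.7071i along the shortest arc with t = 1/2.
-0.2676 - 0.9172i + 0.0692j + 0.287k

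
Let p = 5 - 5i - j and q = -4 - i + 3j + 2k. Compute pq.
-22 + 13i + 29j - 6k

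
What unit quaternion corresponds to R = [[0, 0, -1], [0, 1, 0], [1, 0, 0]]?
0.7071 - 0.7071j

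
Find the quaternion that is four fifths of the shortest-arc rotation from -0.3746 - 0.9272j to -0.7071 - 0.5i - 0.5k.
-0.7333 - 0.4477i - 0.2477j - 0.4477k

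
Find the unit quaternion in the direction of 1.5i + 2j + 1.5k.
0.5145i + 0.686j + 0.5145k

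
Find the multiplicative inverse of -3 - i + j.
-0.2727 + 0.0909i - 0.0909j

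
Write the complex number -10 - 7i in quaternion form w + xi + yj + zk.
-10 - 7i + 0j + 0k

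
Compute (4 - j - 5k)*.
4 + j + 5k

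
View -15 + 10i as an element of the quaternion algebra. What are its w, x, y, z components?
-15 + 10i + 0j + 0k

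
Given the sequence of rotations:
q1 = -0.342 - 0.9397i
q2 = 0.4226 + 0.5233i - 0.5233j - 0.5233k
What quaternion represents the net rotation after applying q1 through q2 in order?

q2 · q1 = 0.3472 - 0.5761i + 0.6707j - 0.3128k
0.3472 - 0.5761i + 0.6707j - 0.3128k


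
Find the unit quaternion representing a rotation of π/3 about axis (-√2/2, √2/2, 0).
0.866 - 0.3536i + 0.3536j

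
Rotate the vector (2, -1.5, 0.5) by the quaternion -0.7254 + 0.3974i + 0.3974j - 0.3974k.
(0.681, 1.363, 2.044)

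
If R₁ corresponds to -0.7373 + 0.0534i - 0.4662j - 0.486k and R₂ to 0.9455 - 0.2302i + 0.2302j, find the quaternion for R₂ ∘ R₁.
-0.5775 + 0.1083i - 0.7224j - 0.3645k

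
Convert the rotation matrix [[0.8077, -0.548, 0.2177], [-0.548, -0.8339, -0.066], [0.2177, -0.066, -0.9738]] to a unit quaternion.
0.9507i - 0.2882j + 0.1145k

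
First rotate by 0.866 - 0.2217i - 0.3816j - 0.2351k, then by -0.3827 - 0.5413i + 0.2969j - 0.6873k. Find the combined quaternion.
-0.4997 - 0.716i + 0.4283j - 0.2328k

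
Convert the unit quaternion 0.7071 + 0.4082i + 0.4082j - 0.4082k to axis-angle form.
axis = (√3/3, √3/3, -√3/3), θ = π/2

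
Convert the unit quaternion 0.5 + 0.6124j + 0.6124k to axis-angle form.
axis = (0, √2/2, √2/2), θ = 2π/3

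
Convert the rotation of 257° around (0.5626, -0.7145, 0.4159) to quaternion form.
-0.6225 + 0.4403i - 0.5592j + 0.3255k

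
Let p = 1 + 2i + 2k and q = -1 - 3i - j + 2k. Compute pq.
1 - 3i - 11j - 2k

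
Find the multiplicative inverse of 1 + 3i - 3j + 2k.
0.0435 - 0.1304i + 0.1304j - 0.087k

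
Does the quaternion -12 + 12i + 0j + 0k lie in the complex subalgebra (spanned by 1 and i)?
Yes. The quaternion -12 + 12i has j- and k-coefficients y = z = 0, so it lies in the complex subalgebra spanned by 1 and i.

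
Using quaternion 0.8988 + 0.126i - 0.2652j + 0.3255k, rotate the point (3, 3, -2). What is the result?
(0.776, 4.622, 0.183)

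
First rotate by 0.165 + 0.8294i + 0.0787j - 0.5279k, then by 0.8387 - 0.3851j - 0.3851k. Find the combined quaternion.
-0.0346 + 0.9292i - 0.3169j - 0.1869k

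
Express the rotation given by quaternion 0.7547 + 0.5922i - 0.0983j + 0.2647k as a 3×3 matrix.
[[0.8405, -0.516, 0.1651], [0.2831, 0.1585, -0.9459], [0.4619, 0.8418, 0.2793]]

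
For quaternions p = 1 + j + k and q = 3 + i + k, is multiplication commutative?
No: pq = 2 + 2i + 4j + 3k ≠ 2 + 2j + 5k = qp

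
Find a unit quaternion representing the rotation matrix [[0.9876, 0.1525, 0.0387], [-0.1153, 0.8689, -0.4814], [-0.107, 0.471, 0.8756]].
0.9659 + 0.2465i + 0.0377j - 0.0693k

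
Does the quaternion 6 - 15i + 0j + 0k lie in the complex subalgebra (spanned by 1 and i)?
Yes. The quaternion 6 - 15i has j- and k-coefficients y = z = 0, so it lies in the complex subalgebra spanned by 1 and i.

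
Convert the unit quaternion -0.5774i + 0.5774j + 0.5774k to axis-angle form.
axis = (-√3/3, √3/3, √3/3), θ = π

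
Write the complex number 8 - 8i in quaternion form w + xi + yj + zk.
8 - 8i + 0j + 0k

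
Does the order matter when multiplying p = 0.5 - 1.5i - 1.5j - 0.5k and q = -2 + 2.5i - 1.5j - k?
Yes: pq = 5i - 0.5j + 6.5k ≠ 3.5i + 5j - 5.5k = qp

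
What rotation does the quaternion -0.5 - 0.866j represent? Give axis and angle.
axis = (0, -1, 0), θ = 4π/3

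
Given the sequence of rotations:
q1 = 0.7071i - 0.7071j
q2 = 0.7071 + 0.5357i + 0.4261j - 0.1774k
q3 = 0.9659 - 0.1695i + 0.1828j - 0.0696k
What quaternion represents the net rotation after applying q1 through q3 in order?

q2 · q1 = -0.0775 + 0.3746i - 0.6254j - 0.6801k
q3 · q2 · q1 = 0.0556 + 0.2071i - 0.7596j - 0.614k
0.0556 + 0.2071i - 0.7596j - 0.614k


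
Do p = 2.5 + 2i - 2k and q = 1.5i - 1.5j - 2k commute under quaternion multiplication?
No: pq = -7 + 0.75i - 2.75j - 8k ≠ -7 + 6.75i - 4.75j - 2k = qp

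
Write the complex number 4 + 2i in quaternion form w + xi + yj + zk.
4 + 2i + 0j + 0k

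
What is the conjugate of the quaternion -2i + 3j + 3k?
2i - 3j - 3k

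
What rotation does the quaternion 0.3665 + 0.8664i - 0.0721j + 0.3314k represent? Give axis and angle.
axis = (0.9312, -0.0775, 0.3562), θ = 137°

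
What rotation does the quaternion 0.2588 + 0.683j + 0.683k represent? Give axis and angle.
axis = (0, √2/2, √2/2), θ = 5π/6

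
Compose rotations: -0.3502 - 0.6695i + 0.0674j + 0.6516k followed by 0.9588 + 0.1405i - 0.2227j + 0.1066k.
-0.2962 - 0.8434i - 0.0203j + 0.4478k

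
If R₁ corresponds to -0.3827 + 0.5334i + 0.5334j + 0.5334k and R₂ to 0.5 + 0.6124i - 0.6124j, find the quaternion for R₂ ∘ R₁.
-0.1913 - 0.2943i + 0.1744j + 0.92k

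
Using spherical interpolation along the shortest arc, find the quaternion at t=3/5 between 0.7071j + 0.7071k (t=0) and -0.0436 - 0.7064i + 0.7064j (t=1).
-0.0296 - 0.4795i + 0.8117j + 0.3322k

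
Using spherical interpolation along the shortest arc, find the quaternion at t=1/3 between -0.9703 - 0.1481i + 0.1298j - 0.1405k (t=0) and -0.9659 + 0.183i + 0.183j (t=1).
-0.9834 - 0.0377i + 0.1498j - 0.0948k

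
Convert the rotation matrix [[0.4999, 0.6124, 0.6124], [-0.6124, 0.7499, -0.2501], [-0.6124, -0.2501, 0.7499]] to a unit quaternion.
0.866 + 0.3536j - 0.3536k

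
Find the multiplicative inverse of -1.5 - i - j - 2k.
-0.1818 + 0.1212i + 0.1212j + 0.2424k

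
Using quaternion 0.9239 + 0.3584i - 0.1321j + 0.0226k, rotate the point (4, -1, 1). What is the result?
(3.765, -1.622, 1.093)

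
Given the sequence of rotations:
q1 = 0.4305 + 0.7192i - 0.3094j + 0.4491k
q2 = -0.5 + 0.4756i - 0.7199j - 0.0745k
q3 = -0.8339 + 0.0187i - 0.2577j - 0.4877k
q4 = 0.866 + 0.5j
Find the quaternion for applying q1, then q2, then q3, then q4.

q2 · q1 = -0.7466 - 0.5012i - 0.4224j + 0.114k
q3 · q2 · q1 = 0.5787 + 0.1686i + 0.7869j + 0.132k
q4 · q3 · q2 · q1 = 0.1077 + 0.212i + 0.9708j + 0.03k
0.1077 + 0.212i + 0.9708j + 0.03k
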